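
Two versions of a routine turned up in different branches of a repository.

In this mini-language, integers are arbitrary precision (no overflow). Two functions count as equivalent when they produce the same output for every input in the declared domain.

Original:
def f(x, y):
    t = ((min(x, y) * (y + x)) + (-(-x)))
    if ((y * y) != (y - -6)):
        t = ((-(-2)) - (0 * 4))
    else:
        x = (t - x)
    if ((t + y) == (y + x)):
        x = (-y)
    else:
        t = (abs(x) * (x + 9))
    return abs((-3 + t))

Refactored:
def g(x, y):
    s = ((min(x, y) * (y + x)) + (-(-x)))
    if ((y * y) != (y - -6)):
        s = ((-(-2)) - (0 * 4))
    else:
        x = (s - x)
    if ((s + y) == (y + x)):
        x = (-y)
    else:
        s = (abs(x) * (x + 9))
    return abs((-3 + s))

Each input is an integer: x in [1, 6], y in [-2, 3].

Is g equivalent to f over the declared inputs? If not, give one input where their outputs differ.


Side by side, the visible changes include: local variable names differ.
Tracing x=4, y=3: f: t becomes 25; next ((y * y) != (y - -6)) evaluates to false; next x becomes 21; next ((t + y) == (y + x)) evaluates to false; next t becomes 630; next final value 627 | g: s becomes 25; next ((y * y) != (y - -6)) evaluates to false; next x becomes 21; next ((s + y) == (y + x)) evaluates to false; next s becomes 630; next final value 627 — matching result 627.
An exhaustive pass over the 36 declared inputs shows identical outputs.
verdict: equivalent


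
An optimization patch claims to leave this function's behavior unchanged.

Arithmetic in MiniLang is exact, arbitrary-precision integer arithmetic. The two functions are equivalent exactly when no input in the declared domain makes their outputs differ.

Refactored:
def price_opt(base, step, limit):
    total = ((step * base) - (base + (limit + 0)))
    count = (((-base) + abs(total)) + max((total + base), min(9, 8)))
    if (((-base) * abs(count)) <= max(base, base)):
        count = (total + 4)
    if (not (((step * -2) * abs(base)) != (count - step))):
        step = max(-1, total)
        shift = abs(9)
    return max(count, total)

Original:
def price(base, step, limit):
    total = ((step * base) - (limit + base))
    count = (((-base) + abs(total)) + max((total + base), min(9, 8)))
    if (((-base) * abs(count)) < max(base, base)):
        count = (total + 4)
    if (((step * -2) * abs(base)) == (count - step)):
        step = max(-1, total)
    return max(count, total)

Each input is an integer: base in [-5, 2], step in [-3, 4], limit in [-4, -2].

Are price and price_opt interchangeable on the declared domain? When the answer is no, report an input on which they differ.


At base=0, step=-3, limit=-4: price gives 12, price_opt gives 8.
verdict: not equivalent; witness: base=0, step=-3, limit=-4


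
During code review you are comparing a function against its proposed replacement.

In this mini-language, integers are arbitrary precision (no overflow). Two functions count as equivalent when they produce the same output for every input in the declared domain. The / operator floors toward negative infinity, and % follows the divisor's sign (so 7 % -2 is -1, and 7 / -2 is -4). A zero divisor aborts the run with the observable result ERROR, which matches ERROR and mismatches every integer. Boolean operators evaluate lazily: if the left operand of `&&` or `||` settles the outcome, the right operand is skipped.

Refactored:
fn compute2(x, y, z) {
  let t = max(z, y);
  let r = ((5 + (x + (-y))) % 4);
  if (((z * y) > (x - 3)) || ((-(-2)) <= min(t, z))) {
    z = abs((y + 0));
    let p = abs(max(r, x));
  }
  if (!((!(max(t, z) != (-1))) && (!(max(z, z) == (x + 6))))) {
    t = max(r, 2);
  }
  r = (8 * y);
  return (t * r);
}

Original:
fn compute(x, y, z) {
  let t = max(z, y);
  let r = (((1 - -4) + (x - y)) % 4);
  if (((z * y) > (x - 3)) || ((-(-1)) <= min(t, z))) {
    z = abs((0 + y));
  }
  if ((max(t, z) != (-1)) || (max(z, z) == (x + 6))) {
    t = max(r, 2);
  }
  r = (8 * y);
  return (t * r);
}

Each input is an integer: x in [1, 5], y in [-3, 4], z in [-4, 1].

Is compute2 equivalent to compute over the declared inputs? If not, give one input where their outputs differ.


Equivalent. The edit looks behavioral (`-1` became `-2`), but over these ranges it never changes the outcome.
An exhaustive pass over the 240 declared inputs shows identical outputs.
Tracing x=2, y=2, z=0: compute: t := 2 | r := 1 | (((z * y) > (x - 3)) || ((-(-1)) <= min(t, z))): true | z := 2 | ((max(t, z) != (-1)) || (max(z, z) == (x + 6))): true | t := 2 | r := 16 | result 32 | compute2: t := 2 | r := 1 | (((z * y) > (x - 3)) || ((-(-2)) <= min(t, z))): true | z := 2 | p := 2 | (!((!(max(t, z) != (-1))) && (!(max(z, z) == (x + 6))))): true | t := 2 | r := 16 | result 32 — matching result 32.
verdict: equivalent


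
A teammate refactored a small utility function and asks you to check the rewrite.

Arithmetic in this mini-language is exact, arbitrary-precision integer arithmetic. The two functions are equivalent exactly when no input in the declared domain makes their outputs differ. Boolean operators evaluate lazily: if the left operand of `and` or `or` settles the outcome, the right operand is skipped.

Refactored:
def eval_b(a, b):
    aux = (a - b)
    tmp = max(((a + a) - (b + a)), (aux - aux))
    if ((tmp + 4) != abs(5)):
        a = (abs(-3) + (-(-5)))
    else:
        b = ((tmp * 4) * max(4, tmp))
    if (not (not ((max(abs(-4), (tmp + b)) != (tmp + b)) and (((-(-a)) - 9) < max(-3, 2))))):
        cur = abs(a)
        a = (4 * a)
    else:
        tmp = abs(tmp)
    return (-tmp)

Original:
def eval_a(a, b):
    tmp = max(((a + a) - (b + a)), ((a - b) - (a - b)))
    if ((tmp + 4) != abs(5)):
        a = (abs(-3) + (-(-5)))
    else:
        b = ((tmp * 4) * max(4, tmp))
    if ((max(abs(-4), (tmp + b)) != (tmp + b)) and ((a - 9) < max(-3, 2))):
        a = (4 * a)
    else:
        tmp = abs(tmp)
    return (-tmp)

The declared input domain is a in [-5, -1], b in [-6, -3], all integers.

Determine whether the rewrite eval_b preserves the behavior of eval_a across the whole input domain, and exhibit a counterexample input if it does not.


Reading the diff, among the changes: arithmetic usage differs; and statement counts differ; and local variable names differ; and min/max/abs usage differs; and boolean connective usage differs.
One worked example (a=-2, b=-6) — eval_a: tmp = 4; ((tmp + 4) != abs(5)) -> true; a = 8; ((max(abs(-4), (tmp + b)) != (tmp + b)) and ((a - 9) < max(-3, 2))) -> true; a = 32; return -4; eval_b: aux = 4; tmp = 4; ((tmp + 4) != abs(5)) -> true; a = 8; (not (not ((max(abs(-4), (tmp + b)) != (tmp + b)) and (((-(-a)) - 9) < max(-3, 2))))) -> true; cur = 8; a = 32; return -4; agreement on -4.
Every one of the 20 inputs gives matching results.
verdict: equivalent


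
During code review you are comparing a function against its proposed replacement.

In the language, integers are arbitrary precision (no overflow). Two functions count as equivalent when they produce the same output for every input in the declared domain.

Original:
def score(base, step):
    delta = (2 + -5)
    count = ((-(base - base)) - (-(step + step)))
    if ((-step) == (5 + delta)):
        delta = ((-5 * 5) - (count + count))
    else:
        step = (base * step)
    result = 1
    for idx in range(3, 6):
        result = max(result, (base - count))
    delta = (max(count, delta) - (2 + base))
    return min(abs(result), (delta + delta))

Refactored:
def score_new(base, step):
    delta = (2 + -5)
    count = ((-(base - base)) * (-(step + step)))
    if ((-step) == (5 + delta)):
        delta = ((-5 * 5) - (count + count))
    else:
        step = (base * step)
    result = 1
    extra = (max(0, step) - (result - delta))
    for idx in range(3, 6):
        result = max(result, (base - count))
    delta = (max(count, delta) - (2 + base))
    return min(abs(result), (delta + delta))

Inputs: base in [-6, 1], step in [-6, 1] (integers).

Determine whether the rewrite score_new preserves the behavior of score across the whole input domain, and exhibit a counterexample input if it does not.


Run the pair on base=-6, step=-6.
score: delta = -3; count = -12; ((-step) == (5 + delta)) -> false; step = 36; result = 1; [idx=3]; result = 6; [idx=4]; result = 6; [idx=5]; result = 6; delta = 1; return 2
score_new: delta = -3; count = 0; ((-step) == (5 + delta)) -> false; step = 36; result = 1; extra = 32; [idx=3]; result = 1; [idx=4]; result = 1; [idx=5]; result = 1; delta = 4; return 1
2 and 1 differ, so these are not the same function on this domain.
verdict: not equivalent; witness: base=-6, step=-6


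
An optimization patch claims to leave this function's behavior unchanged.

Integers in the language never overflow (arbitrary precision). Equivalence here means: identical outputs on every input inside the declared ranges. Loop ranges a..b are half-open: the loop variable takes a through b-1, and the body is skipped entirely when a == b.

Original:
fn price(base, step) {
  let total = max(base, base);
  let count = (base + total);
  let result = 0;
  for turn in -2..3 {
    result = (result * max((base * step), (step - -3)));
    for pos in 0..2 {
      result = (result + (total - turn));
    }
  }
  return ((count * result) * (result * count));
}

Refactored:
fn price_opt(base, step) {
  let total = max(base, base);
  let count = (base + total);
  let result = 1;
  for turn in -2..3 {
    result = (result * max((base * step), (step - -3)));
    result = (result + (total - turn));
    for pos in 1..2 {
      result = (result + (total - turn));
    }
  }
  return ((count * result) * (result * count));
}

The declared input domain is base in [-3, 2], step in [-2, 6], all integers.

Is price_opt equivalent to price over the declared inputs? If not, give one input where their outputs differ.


Take base=-3, step=-2.
price: total = -3; count = -6; result = 0; [turn=-2]; result = 0; [pos=0]; result = -1; [pos=1]; result = -2; [turn=-1]; result = -12; [pos=0]; result = -14; [pos=1]; result = -16; [turn=0]; result = -96; [pos=0]; result = -99; [pos=1]; result = -102; [turn=1]; result = -612; [pos=0]; result = -616; [pos=1]; result = -620; [turn=2]; result = -3720; [pos=0]; result = -3725; [pos=1]; result = -3730; return 500864400
price_opt: total = -3; count = -6; result = 1; [turn=-2]; result = 6; result = 5; [pos=1]; result = 4; [turn=-1]; result = 24; result = 22; [pos=1]; result = 20; [turn=0]; result = 120; result = 117; [pos=1]; result = 114; [turn=1]; result = 684; result = 680; [pos=1]; result = 676; [turn=2]; result = 4056; result = 4051; [pos=1]; result = 4046; return 589324176
500864400 and 589324176 differ, so these are not the same function on this domain.
verdict: not equivalent; witness: base=-3, step=-2


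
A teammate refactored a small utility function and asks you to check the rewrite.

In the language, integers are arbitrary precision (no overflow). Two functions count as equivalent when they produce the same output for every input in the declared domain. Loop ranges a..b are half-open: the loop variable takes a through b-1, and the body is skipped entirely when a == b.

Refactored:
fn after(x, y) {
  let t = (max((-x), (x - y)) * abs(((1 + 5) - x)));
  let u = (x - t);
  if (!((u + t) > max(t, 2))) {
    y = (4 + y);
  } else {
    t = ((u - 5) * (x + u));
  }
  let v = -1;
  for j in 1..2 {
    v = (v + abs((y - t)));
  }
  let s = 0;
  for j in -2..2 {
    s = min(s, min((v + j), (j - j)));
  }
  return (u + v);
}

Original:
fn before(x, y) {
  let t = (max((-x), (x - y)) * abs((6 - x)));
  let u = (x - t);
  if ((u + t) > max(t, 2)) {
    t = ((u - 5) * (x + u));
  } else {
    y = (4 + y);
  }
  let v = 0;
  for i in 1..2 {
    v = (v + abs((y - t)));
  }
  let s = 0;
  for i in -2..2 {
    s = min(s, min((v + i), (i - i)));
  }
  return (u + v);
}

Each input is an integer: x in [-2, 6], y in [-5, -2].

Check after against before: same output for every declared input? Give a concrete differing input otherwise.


Take x=-2, y=-5.
before: t = 24; u = -26; ((u + t) > max(t, 2)) -> false; y = -1; v = 0; [i=1]; v = 25; s = 0; [i=-2]; s = 0; [i=-1]; s = 0; [i=0]; s = 0; [i=1]; s = 0; return -1
after: t = 24; u = -26; (!((u + t) > max(t, 2))) -> true; y = -1; v = -1; [j=1]; v = 24; s = 0; [j=-2]; s = 0; [j=-1]; s = 0; [j=0]; s = 0; [j=1]; s = 0; return -2
-1 != -2, so the rewrite changes behavior.
verdict: not equivalent; witness: x=-2, y=-5


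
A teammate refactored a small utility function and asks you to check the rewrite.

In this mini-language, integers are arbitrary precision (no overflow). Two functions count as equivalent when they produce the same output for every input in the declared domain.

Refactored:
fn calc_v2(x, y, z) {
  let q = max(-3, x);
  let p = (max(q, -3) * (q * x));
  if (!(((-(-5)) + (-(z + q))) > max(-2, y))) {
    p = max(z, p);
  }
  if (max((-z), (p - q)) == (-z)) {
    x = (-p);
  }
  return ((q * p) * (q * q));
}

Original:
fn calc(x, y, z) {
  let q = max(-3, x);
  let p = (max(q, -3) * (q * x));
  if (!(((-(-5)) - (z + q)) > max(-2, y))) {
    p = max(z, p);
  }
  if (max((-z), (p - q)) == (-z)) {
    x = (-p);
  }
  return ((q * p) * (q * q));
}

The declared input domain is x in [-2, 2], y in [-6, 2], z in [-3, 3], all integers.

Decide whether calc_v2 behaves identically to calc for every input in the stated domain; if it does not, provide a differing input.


Reading the diff, among the changes: arithmetic usage differs.
As a probe, take x=-2, y=0, z=0: calc runs q becomes -2; next p becomes -8; next (!(((-(-5)) - (z + q)) > max(-2, y))) evaluates to false; next (max((-z), (p - q)) == (-z)) evaluates to true; next x becomes 8; next final value 64; calc_v2 runs q becomes -2; next p becomes -8; next (!(((-(-5)) + (-(z + q))) > max(-2, y))) evaluates to false; next (max((-z), (p - q)) == (-z)) evaluates to true; next x becomes 8; next final value 64; both end at 64.
Sweeping the whole domain (315 inputs) finds no disagreement.
verdict: equivalent


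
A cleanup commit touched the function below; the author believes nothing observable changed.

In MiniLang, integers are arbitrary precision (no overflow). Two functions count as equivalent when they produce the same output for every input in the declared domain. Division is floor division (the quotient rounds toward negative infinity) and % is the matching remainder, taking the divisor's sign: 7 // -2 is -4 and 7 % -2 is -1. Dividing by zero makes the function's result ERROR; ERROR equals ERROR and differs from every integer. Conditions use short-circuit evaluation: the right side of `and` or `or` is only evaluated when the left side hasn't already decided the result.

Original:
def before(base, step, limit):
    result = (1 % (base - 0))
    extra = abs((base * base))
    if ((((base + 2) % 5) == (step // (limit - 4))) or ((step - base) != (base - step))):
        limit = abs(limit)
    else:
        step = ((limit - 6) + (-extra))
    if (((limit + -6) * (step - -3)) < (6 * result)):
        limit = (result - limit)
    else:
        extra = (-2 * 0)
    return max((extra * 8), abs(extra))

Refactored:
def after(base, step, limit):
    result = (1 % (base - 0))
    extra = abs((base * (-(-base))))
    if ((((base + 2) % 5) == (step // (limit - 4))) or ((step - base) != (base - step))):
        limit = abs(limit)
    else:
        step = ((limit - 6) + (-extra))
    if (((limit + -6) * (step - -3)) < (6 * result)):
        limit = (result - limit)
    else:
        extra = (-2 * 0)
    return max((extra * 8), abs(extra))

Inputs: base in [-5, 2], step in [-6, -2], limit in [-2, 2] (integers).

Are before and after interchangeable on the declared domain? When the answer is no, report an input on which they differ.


Differences: same computation, different form — yet all 200 inputs agree.
verdict: equivalent


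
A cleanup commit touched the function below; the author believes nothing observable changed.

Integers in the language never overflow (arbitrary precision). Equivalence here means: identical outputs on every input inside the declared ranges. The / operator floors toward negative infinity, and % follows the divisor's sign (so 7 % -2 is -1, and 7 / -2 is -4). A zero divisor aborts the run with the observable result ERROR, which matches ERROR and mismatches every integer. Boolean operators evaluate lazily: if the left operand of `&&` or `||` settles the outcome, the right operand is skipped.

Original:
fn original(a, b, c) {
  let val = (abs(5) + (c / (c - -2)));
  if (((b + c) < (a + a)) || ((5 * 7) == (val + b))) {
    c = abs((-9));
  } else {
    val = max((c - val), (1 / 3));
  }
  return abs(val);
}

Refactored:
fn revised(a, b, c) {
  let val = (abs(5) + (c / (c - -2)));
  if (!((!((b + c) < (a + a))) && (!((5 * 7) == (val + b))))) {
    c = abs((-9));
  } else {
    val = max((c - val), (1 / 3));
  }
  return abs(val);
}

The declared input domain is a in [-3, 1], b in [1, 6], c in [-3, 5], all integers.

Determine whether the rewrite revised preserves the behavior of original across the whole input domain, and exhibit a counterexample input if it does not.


Side by side, the visible changes include: boolean connective usage differs.
As a probe, take a=-1, b=5, c=0: original runs val becomes 5; next (((b + c) < (a + a)) || ((5 * 7) == (val + b))) evaluates to false; next val becomes 0; next final value 0; revised runs val becomes 5; next (!((!((b + c) < (a + a))) && (!((5 * 7) == (val + b))))) evaluates to false; next val becomes 0; next final value 0; both end at 0.
Every one of the 270 inputs gives matching results.
verdict: equivalent


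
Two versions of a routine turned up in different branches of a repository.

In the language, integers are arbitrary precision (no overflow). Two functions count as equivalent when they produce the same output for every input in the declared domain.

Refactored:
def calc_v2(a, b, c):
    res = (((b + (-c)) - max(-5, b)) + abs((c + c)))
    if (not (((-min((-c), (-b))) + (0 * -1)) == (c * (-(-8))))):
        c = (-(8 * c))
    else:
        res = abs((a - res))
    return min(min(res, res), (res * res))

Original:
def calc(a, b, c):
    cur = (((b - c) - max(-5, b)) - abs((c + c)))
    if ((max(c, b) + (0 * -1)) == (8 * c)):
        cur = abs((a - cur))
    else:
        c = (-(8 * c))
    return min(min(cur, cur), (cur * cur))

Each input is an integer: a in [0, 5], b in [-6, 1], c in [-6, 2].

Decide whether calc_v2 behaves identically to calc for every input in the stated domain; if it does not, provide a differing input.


Try a=0, b=-6, c=-6.
calc: cur=-7, then ((max(c, b) + (0 * -1)) == (8 * c)) is false, then c=48, then returns -7
calc_v2: res=17, then (not (((-min((-c), (-b))) + (0 * -1)) == (c * (-(-8))))) is true, then c=48, then returns 17
-7 and 17 differ, so these are not the same function on this domain.
verdict: not equivalent; witness: a=0, b=-6, c=-6


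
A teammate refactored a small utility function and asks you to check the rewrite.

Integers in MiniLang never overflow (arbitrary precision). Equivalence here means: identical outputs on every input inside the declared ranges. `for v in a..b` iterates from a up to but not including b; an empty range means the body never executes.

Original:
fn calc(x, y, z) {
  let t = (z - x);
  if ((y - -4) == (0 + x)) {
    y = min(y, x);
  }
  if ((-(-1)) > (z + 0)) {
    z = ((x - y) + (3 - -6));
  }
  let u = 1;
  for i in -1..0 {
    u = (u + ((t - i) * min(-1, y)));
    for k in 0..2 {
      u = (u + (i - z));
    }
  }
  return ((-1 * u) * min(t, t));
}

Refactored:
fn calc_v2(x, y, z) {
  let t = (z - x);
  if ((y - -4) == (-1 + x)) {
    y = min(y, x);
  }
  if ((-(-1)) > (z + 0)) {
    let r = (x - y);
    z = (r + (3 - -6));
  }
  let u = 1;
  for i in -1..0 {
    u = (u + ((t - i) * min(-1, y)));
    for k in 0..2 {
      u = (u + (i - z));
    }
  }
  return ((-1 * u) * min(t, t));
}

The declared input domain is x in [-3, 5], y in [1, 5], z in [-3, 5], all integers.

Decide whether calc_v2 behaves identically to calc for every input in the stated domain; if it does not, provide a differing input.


Equivalent. The suspicious edit (`0` became `-1`) never changes the result for any input inside the declared domain.
Checked all 405 inputs in the declared domain: the outputs agree on every one.
Tracing x=2, y=2, z=2: calc: t := 0 | ((y - -4) == (0 + x)): false | ((-(-1)) > (z + 0)): false | u := 1 | iter i=-1: | u := 0 | iter k=0: | u := -3 | iter k=1: | u := -6 | result 0 | calc_v2: t := 0 | ((y - -4) == (-1 + x)): false | ((-(-1)) > (z + 0)): false | u := 1 | iter i=-1: | u := 0 | iter k=0: | u := -3 | iter k=1: | u := -6 | result 0 — matching result 0.
verdict: equivalent


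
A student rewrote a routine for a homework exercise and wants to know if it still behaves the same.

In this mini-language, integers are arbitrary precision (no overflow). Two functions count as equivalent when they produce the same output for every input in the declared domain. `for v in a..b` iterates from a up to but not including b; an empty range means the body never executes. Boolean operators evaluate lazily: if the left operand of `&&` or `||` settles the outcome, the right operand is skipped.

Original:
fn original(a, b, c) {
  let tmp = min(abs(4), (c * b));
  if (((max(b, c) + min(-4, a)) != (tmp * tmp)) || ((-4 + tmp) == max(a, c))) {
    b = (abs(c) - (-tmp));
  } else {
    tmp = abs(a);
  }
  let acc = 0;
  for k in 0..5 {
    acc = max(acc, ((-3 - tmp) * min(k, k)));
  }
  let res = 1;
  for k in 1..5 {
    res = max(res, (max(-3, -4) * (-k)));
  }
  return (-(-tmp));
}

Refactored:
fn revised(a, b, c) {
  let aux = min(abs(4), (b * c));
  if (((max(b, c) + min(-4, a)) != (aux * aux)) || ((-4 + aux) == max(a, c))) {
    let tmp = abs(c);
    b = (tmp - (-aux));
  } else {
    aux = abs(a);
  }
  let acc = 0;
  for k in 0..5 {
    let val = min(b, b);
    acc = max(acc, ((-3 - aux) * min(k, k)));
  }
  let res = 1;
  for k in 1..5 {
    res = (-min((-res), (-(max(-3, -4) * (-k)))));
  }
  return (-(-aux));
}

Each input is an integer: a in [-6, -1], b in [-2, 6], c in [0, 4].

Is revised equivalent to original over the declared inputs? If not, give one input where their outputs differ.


Comparing the listings, the differences include: min/max/abs usage differs, and local variable names differ, and statement counts differ.
As a probe, take a=-6, b=1, c=1: original runs tmp=1, then (((max(b, c) + min(-4, a)) != (tmp * tmp)) || ((-4 + tmp) == max(a, c))) is true, then b=2, then acc=0, then (k=0), then acc=0, then (k=1), then acc=0, then (k=2), then acc=0, then (k=3), then acc=0, then (k=4), then acc=0, then res=1, then (k=1), then res=3, then (k=2), then res=6, then (k=3), then res=9, then (k=4), then res=12, then returns 1; revised runs aux=1, then (((max(b, c) + min(-4, a)) != (aux * aux)) || ((-4 + aux) == max(a, c))) is true, then tmp=1, then b=2, then acc=0, then (k=0), then val=2, then acc=0, then (k=1), then val=2, then acc=0, then (k=2), then val=2, then acc=0, then (k=3), then val=2, then acc=0, then (k=4), then val=2, then acc=0, then res=1, then (k=1), then res=3, then (k=2), then res=6, then (k=3), then res=9, then (k=4), then res=12, then returns 1; both end at 1.
Checked all 270 inputs in the declared domain: the outputs agree on every one.
verdict: equivalent


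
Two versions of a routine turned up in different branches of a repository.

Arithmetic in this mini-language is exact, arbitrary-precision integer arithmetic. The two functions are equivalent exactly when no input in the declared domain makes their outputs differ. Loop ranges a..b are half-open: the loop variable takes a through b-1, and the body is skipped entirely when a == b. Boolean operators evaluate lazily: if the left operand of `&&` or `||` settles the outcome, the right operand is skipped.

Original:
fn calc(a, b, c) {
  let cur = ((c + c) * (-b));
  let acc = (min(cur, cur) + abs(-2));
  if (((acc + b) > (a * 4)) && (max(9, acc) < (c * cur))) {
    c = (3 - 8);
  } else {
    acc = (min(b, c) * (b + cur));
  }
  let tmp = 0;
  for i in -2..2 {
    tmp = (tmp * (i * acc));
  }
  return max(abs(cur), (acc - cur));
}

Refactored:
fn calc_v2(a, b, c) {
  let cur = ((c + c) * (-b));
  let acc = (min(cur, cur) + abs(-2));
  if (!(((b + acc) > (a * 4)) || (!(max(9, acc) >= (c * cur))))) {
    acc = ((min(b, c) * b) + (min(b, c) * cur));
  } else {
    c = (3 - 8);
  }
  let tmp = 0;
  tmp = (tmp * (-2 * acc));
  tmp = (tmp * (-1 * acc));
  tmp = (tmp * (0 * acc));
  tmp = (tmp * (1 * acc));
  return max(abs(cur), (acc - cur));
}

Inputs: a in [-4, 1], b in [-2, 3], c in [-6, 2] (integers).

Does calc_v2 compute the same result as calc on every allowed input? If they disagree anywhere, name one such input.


Input a=-4, b=-2, c=-6: 180 from calc versus 24 from calc_v2.
verdict: not equivalent; witness: a=-4, b=-2, c=-6


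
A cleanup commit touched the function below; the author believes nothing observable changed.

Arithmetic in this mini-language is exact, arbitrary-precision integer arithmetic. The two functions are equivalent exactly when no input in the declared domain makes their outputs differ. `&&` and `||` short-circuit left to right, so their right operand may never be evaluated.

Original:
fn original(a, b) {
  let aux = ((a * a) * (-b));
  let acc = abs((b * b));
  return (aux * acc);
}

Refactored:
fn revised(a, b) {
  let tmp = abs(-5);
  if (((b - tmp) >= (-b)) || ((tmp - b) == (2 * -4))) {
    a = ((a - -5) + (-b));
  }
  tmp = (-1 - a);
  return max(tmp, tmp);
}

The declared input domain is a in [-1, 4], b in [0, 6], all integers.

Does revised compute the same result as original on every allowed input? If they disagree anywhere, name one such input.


Try a=-1, b=1.
original: aux becomes -1; next acc becomes 1; next final value -1
revised: tmp becomes 5; next (((b - tmp) >= (-b)) || ((tmp - b) == (2 * -4))) evaluates to false; next tmp becomes 0; next final value 0
-1 != 0, so the rewrite changes behavior.
verdict: not equivalent; witness: a=-1, b=1


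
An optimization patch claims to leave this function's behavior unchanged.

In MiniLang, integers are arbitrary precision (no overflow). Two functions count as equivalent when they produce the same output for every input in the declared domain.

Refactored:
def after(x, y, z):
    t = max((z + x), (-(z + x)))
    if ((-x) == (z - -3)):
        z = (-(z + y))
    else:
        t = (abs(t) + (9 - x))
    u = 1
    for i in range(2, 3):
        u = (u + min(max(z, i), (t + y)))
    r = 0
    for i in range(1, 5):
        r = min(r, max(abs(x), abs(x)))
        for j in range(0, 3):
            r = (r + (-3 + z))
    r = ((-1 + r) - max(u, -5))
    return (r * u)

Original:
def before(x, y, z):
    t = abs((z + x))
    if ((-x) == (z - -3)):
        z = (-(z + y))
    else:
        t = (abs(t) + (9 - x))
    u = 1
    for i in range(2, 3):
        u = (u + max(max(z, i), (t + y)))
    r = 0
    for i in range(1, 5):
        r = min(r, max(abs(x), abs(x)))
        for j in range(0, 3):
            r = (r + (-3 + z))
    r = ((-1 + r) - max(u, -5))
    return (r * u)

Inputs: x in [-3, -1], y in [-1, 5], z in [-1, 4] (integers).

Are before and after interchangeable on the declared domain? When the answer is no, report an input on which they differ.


Not equivalent: x=-3, y=-1, z=-1 separates them (-1040 vs -156).
before: t = 4; ((-x) == (z - -3)) -> false; t = 16; u = 1; [i=2]; u = 16; r = 0; [i=1]; r = 0; [j=0]; r = -4; [j=1]; r = -8; [j=2]; r = -12; [i=2]; r = -12; [j=0]; r = -16; [j=1]; r = -20; [j=2]; r = -24; [i=3]; r = -24; [j=0]; r = -28; [j=1]; r = -32; [j=2]; r = -36; [i=4]; r = -36; [j=0]; r = -40; [j=1]; r = -44; [j=2]; r = -48; r = -65; return -1040
after: t = 4; ((-x) == (z - -3)) -> false; t = 16; u = 1; [i=2]; u = 3; r = 0; [i=1]; r = 0; [j=0]; r = -4; [j=1]; r = -8; [j=2]; r = -12; [i=2]; r = -12; [j=0]; r = -16; [j=1]; r = -20; [j=2]; r = -24; [i=3]; r = -24; [j=0]; r = -28; [j=1]; r = -32; [j=2]; r = -36; [i=4]; r = -36; [j=0]; r = -40; [j=1]; r = -44; [j=2]; r = -48; r = -52; return -156
verdict: not equivalent; witness: x=-3, y=-1, z=-1


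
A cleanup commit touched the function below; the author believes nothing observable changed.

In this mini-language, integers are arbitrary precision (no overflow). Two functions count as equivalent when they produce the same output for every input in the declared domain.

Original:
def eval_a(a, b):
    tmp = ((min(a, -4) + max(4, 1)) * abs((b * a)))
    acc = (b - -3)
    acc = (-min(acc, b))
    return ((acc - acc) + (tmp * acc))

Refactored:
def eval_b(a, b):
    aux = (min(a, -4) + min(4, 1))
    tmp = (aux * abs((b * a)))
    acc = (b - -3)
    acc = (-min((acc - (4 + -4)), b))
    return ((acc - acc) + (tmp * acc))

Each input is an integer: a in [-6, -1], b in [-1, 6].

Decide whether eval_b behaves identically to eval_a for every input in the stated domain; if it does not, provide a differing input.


Try a=-6, b=-1.
eval_a: tmp := -12 | acc := 2 | acc := 1 | result -12
eval_b: aux := -5 | tmp := -30 | acc := 2 | acc := 1 | result -30
-12 and -30 differ, so these are not the same function on this domain.
verdict: not equivalent; witness: a=-6, b=-1


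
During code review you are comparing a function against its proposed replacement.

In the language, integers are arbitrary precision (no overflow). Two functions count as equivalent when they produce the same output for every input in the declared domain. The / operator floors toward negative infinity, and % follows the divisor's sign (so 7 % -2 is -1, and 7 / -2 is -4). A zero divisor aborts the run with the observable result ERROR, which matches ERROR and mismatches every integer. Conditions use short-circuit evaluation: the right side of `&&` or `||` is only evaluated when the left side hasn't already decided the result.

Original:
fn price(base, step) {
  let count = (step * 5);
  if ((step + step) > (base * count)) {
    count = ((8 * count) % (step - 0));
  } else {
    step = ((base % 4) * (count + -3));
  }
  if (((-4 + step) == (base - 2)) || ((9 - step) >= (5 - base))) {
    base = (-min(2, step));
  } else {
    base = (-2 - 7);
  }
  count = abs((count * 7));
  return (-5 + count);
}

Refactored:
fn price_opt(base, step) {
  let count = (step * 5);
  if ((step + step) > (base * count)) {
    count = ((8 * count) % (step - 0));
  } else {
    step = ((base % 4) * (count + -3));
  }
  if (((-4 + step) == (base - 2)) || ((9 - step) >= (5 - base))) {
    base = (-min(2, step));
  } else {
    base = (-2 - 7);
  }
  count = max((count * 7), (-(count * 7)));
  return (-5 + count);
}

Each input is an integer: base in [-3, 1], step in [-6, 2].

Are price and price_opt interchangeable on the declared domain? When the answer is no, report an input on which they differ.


Equivalent — the differences include min/max/abs usage differs, and constant usage differs, and arithmetic usage differs, yet no declared input distinguishes the two.
Spot check at base=1, step=-2 — price: count = -10; ((step + step) > (base * count)) -> true; count = 0; (((-4 + step) == (base - 2)) || ((9 - step) >= (5 - base))) -> true; base = 2; count = 0; return -5. price_opt: count = -10; ((step + step) > (base * count)) -> true; count = 0; (((-4 + step) == (base - 2)) || ((9 - step) >= (5 - base))) -> true; base = 2; count = 0; return -5. Both give -5.
Every one of the 45 inputs gives matching results.
verdict: equivalent


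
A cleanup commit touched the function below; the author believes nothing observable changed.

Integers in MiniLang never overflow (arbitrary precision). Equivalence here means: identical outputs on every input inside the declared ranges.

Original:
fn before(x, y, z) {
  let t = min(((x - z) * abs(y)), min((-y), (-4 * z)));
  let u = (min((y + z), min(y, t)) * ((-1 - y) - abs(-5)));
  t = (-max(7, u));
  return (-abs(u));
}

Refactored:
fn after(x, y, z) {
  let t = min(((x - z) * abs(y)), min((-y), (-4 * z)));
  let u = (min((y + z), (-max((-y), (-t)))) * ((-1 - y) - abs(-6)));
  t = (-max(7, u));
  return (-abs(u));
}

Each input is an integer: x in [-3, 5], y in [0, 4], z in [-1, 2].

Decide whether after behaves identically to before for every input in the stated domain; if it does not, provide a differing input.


Not equivalent: x=-3, y=0, z=-1 separates them (-6 vs -7).
before: t = 0; u = 6; t = -7; return -6
after: t = 0; u = 7; t = -7; return -7
verdict: not equivalent; witness: x=-3, y=0, z=-1


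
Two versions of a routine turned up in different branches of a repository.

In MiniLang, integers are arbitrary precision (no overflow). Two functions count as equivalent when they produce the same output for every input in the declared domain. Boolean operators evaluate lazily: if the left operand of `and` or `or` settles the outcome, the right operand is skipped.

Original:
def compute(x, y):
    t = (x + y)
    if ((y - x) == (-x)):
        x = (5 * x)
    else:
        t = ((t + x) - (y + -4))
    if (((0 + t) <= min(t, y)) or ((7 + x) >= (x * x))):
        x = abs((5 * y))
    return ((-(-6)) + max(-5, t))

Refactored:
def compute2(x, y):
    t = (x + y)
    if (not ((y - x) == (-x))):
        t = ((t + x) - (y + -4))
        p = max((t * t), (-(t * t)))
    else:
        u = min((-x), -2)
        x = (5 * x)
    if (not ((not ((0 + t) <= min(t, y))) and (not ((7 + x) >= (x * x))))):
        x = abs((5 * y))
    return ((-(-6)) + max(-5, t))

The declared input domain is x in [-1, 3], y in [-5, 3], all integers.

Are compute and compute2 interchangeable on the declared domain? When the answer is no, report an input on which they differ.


This is a faithful refactor — min/max/abs usage differs; and local variable names differ; and boolean connective usage differs; and constant usage differs; and arithmetic usage differs; and statement counts differ, but the computed results match everywhere.
Spot check at x=0, y=3 — compute: t := 3 | ((y - x) == (-x)): false | t := 4 | (((0 + t) <= min(t, y)) or ((7 + x) >= (x * x))): true | x := 15 | result 10. compute2: t := 3 | (not ((y - x) == (-x))): true | t := 4 | p := 16 | (not ((not ((0 + t) <= min(t, y))) and (not ((7 + x) >= (x * x))))): true | x := 15 | result 10. Both give 10.
Checked all 45 inputs in the declared domain: the outputs agree on every one.
verdict: equivalent


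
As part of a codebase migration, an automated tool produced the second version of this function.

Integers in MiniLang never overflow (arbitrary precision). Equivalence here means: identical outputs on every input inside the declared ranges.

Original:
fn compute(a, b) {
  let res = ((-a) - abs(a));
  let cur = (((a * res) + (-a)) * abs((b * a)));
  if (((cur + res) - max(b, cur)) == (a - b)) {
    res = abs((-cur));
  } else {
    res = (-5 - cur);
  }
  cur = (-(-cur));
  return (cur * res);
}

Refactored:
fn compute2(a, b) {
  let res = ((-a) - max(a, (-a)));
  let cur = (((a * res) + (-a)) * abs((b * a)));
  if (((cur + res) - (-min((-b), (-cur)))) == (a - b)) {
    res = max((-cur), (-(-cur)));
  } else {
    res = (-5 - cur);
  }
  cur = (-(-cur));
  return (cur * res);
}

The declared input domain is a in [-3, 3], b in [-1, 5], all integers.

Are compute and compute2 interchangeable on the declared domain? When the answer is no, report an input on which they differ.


The two are interchangeable: min/max/abs usage differs, and every declared input agrees.
Tracing a=3, b=1: compute: res becomes -6; next cur becomes -63; next (((cur + res) - max(b, cur)) == (a - b)) evaluates to false; next res becomes 58; next cur becomes -63; next final value -3654 | compute2: res becomes -6; next cur becomes -63; next (((cur + res) - (-min((-b), (-cur)))) == (a - b)) evaluates to false; next res becomes 58; next cur becomes -63; next final value -3654 — matching result -3654.
Sweeping the whole domain (49 inputs) finds no disagreement.
verdict: equivalent


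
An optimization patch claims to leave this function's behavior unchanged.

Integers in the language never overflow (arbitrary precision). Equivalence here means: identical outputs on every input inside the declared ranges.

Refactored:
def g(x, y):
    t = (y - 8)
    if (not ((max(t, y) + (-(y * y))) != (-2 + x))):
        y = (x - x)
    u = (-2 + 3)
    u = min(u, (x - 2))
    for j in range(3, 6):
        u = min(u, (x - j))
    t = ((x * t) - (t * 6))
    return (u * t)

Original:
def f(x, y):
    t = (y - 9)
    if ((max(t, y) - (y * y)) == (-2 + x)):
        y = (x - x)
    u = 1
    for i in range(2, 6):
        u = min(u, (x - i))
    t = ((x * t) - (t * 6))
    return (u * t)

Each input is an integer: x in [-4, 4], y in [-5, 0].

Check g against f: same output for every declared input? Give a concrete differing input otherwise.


There is a counterexample at x=-4, y=-5: -1260 on one side, -1170 on the other.
f: t becomes -14; next ((max(t, y) - (y * y)) == (-2 + x)) evaluates to false; next u becomes 1; next at i=2:; next u becomes -6; next at i=3:; next u becomes -7; next at i=4:; next u becomes -8; next at i=5:; next u becomes -9; next t becomes 140; next final value -1260
g: t becomes -13; next (not ((max(t, y) + (-(y * y))) != (-2 + x))) evaluates to false; next u becomes 1; next u becomes -6; next at j=3:; next u becomes -7; next at j=4:; next u becomes -8; next at j=5:; next u becomes -9; next t becomes 130; next final value -1170
verdict: not equivalent; witness: x=-4, y=-5


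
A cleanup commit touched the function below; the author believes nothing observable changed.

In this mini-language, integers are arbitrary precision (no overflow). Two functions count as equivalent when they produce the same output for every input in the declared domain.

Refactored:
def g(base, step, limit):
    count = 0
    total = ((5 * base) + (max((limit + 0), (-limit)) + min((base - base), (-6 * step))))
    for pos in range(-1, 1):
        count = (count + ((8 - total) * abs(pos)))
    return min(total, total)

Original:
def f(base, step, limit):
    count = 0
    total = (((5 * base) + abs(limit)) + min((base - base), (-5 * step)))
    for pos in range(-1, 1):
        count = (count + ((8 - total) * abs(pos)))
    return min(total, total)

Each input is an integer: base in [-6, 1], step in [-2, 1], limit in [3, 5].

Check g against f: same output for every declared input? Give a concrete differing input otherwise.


base=-6, step=1, limit=3 yields -32 from f but -33 from g.
verdict: not equivalent; witness: base=-6, step=1, limit=3


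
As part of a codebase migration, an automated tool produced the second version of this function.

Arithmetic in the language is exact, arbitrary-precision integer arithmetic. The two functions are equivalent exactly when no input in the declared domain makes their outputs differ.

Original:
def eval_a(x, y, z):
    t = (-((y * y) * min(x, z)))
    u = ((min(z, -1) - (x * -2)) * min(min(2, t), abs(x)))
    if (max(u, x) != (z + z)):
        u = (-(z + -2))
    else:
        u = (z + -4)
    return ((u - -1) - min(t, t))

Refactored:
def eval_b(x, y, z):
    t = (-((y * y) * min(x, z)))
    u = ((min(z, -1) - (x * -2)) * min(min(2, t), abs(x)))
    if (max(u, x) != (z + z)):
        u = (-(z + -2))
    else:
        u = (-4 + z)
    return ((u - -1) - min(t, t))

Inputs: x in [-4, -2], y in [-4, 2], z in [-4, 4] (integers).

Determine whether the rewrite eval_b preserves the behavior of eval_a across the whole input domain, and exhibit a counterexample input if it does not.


Differences: same computation, different form — yet all 189 inputs agree.
verdict: equivalent


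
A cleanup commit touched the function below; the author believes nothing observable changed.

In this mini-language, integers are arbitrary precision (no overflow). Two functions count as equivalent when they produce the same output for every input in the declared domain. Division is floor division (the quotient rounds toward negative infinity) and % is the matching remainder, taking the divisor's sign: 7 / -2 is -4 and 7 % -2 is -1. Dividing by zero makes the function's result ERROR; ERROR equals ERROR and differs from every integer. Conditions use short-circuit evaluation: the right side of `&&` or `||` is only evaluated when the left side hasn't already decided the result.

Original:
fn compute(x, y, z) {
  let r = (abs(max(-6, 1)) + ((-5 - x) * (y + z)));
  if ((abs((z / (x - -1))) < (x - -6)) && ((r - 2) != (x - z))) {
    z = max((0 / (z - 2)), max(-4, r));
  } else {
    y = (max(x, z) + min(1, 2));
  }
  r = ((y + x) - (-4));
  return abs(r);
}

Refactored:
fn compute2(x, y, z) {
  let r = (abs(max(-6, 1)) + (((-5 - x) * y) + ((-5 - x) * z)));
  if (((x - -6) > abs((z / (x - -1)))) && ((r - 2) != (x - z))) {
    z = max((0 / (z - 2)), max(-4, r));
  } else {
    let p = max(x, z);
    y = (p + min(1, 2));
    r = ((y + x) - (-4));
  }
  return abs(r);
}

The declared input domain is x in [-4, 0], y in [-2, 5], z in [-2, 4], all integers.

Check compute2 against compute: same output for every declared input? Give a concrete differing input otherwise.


There is a counterexample at x=-4, y=-2, z=-2: 2 on one side, 5 on the other.
compute: r := 5 | ((abs((z / (x - -1))) < (x - -6)) && ((r - 2) != (x - z))): true | z := 5 | r := -2 | result 2
compute2: r := 5 | (((x - -6) > abs((z / (x - -1)))) && ((r - 2) != (x - z))): true | z := 5 | result 5
verdict: not equivalent; witness: x=-4, y=-2, z=-2
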